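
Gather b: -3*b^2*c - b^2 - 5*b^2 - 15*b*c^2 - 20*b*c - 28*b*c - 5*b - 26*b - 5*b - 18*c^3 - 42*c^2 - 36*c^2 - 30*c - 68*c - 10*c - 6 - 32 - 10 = b^2*(-3*c - 6) + b*(-15*c^2 - 48*c - 36) - 18*c^3 - 78*c^2 - 108*c - 48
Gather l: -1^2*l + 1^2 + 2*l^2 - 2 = 2*l^2 - l - 1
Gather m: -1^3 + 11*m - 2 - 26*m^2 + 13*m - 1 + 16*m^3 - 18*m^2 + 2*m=16*m^3 - 44*m^2 + 26*m - 4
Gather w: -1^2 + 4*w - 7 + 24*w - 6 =28*w - 14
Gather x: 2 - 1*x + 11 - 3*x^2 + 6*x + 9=-3*x^2 + 5*x + 22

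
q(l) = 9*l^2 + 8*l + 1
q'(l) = 18*l + 8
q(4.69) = 236.48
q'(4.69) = 92.42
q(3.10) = 112.29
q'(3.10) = 63.80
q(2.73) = 89.92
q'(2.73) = 57.14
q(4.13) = 187.55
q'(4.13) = 82.34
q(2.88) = 98.69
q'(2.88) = 59.84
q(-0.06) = 0.55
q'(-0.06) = 6.92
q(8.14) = 662.46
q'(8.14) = 154.52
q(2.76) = 91.64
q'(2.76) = 57.68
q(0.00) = 1.00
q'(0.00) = 8.00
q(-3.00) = 58.00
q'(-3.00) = -46.00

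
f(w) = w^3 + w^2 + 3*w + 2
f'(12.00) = 459.00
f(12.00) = 1910.00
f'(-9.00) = 228.00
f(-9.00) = -673.00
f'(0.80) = 6.52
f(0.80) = 5.55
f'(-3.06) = 24.97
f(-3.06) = -26.47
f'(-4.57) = 56.51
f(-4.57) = -86.27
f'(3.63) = 49.79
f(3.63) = 73.90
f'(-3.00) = 24.00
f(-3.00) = -25.00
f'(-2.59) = 17.94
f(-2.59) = -16.44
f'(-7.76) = 168.13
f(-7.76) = -428.35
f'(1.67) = 14.71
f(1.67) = 14.46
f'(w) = 3*w^2 + 2*w + 3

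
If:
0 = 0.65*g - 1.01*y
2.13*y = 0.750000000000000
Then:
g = 0.55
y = 0.35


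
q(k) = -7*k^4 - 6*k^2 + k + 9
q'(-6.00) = 6121.00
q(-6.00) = -9285.00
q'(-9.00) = 20521.00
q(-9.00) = -46413.00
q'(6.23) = -6844.28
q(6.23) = -10762.74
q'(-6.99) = 9647.78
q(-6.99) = -17002.32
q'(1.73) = -164.74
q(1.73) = -69.93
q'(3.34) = -1082.35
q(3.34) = -925.73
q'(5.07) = -3708.91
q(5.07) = -4765.35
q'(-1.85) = 200.49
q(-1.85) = -95.38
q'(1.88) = -207.61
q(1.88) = -97.77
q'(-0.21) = 3.78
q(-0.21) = 8.51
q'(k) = -28*k^3 - 12*k + 1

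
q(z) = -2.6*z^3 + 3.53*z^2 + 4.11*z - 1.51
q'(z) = -7.8*z^2 + 7.06*z + 4.11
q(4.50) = -148.46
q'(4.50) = -122.07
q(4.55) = -154.64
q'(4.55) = -125.25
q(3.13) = -33.79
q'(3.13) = -50.21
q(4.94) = -208.50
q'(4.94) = -151.36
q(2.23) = -3.62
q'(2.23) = -18.93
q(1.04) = 3.66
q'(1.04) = 3.02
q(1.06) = 3.72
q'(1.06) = 2.83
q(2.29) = -4.81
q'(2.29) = -20.63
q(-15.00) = 9506.09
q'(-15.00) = -1856.79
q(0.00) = -1.51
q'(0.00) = 4.11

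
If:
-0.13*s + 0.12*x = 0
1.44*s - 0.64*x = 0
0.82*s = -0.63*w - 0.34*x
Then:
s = 0.00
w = 0.00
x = 0.00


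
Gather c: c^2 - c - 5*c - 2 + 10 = c^2 - 6*c + 8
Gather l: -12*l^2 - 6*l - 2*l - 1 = -12*l^2 - 8*l - 1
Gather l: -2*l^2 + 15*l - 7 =-2*l^2 + 15*l - 7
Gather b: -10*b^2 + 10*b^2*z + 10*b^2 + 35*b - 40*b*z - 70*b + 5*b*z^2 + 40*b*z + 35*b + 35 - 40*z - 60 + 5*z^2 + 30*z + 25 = 10*b^2*z + 5*b*z^2 + 5*z^2 - 10*z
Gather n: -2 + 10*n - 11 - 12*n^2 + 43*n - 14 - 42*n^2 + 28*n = -54*n^2 + 81*n - 27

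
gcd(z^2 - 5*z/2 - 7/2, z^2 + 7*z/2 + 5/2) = z + 1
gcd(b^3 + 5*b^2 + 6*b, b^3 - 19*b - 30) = b^2 + 5*b + 6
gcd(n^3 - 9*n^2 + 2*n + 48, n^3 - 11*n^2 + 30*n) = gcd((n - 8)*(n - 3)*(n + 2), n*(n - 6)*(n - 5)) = 1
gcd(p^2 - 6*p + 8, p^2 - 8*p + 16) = p - 4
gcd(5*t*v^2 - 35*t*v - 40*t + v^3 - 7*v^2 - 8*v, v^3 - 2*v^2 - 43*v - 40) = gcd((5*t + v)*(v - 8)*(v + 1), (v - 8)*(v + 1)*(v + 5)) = v^2 - 7*v - 8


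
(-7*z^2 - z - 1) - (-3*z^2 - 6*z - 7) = -4*z^2 + 5*z + 6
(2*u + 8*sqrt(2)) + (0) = 2*u + 8*sqrt(2)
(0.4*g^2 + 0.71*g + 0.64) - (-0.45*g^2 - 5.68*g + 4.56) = 0.85*g^2 + 6.39*g - 3.92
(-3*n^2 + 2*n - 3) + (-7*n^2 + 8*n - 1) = -10*n^2 + 10*n - 4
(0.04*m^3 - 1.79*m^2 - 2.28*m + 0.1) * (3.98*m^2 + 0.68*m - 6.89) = 0.1592*m^5 - 7.097*m^4 - 10.5672*m^3 + 11.1807*m^2 + 15.7772*m - 0.689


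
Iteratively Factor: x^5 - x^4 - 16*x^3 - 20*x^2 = (x)*(x^4 - x^3 - 16*x^2 - 20*x) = x*(x + 2)*(x^3 - 3*x^2 - 10*x) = x^2*(x + 2)*(x^2 - 3*x - 10) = x^2*(x - 5)*(x + 2)*(x + 2)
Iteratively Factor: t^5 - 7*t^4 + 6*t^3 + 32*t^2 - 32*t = (t)*(t^4 - 7*t^3 + 6*t^2 + 32*t - 32) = t*(t - 1)*(t^3 - 6*t^2 + 32) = t*(t - 1)*(t + 2)*(t^2 - 8*t + 16) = t*(t - 4)*(t - 1)*(t + 2)*(t - 4)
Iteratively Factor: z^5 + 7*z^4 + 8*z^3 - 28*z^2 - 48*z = (z)*(z^4 + 7*z^3 + 8*z^2 - 28*z - 48) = z*(z + 3)*(z^3 + 4*z^2 - 4*z - 16) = z*(z + 3)*(z + 4)*(z^2 - 4) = z*(z + 2)*(z + 3)*(z + 4)*(z - 2)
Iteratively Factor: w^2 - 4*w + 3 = (w - 3)*(w - 1)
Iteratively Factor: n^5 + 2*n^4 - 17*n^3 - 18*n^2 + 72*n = (n - 2)*(n^4 + 4*n^3 - 9*n^2 - 36*n) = n*(n - 2)*(n^3 + 4*n^2 - 9*n - 36) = n*(n - 2)*(n + 4)*(n^2 - 9) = n*(n - 2)*(n + 3)*(n + 4)*(n - 3)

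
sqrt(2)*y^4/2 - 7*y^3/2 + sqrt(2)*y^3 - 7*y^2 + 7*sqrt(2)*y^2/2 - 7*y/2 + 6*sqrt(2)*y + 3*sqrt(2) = (y + 1)*(y - 2*sqrt(2))*(y - 3*sqrt(2)/2)*(sqrt(2)*y/2 + sqrt(2)/2)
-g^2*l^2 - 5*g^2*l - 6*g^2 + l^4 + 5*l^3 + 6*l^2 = (-g + l)*(g + l)*(l + 2)*(l + 3)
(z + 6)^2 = z^2 + 12*z + 36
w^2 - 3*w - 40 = (w - 8)*(w + 5)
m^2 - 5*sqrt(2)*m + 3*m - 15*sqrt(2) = (m + 3)*(m - 5*sqrt(2))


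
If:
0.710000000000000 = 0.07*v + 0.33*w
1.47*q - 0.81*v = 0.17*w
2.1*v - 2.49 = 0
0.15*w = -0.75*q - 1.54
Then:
No Solution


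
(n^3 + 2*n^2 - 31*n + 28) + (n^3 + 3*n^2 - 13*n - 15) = 2*n^3 + 5*n^2 - 44*n + 13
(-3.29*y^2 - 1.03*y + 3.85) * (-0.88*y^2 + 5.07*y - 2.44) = 2.8952*y^4 - 15.7739*y^3 - 0.5825*y^2 + 22.0327*y - 9.394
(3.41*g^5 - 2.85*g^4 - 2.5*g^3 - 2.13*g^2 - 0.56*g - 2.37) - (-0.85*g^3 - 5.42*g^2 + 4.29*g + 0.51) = 3.41*g^5 - 2.85*g^4 - 1.65*g^3 + 3.29*g^2 - 4.85*g - 2.88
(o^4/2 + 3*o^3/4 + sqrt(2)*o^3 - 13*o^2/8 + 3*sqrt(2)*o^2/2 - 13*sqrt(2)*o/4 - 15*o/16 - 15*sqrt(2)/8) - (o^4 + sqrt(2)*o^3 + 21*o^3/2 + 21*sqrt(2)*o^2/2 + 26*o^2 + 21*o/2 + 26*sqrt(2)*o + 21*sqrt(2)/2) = -o^4/2 - 39*o^3/4 - 221*o^2/8 - 9*sqrt(2)*o^2 - 117*sqrt(2)*o/4 - 183*o/16 - 99*sqrt(2)/8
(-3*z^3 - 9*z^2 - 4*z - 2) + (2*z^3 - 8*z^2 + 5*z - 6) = -z^3 - 17*z^2 + z - 8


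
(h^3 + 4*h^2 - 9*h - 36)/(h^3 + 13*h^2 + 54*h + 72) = (h - 3)/(h + 6)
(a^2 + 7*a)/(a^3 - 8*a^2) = (a + 7)/(a*(a - 8))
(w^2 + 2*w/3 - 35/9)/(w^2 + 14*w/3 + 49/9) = (3*w - 5)/(3*w + 7)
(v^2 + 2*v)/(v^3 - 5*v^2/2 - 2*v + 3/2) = 2*v*(v + 2)/(2*v^3 - 5*v^2 - 4*v + 3)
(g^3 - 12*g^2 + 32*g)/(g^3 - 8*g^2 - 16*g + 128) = g/(g + 4)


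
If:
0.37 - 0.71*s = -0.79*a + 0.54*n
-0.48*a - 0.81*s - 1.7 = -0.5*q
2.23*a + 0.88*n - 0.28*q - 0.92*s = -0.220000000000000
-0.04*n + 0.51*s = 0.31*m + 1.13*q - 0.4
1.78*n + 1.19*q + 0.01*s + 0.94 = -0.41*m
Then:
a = 3.96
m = -46.37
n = -0.14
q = 15.35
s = 5.03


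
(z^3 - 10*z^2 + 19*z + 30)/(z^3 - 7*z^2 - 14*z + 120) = (z + 1)/(z + 4)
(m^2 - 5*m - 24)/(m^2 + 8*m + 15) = (m - 8)/(m + 5)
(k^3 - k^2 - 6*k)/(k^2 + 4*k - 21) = k*(k + 2)/(k + 7)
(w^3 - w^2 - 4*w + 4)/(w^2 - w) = w - 4/w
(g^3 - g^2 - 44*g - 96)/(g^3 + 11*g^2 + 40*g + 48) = (g - 8)/(g + 4)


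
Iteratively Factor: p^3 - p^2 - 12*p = (p)*(p^2 - p - 12) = p*(p - 4)*(p + 3)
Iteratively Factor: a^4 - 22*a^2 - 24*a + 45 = (a + 3)*(a^3 - 3*a^2 - 13*a + 15) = (a + 3)^2*(a^2 - 6*a + 5) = (a - 1)*(a + 3)^2*(a - 5)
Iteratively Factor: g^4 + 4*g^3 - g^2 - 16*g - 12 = (g + 3)*(g^3 + g^2 - 4*g - 4) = (g + 2)*(g + 3)*(g^2 - g - 2) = (g + 1)*(g + 2)*(g + 3)*(g - 2)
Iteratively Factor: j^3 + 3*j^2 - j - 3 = (j + 1)*(j^2 + 2*j - 3) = (j - 1)*(j + 1)*(j + 3)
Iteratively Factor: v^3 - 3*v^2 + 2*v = (v - 1)*(v^2 - 2*v) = v*(v - 1)*(v - 2)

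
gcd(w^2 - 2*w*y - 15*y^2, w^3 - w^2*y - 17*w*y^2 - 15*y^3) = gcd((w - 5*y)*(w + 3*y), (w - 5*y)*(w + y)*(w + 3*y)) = -w^2 + 2*w*y + 15*y^2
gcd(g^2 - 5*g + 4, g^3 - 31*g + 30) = g - 1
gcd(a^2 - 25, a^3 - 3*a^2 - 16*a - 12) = 1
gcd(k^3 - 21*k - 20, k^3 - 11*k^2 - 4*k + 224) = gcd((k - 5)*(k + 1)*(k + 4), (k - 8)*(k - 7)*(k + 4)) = k + 4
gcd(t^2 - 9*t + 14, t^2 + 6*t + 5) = 1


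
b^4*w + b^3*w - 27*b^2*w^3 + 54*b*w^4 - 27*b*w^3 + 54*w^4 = (b - 3*w)^2*(b + 6*w)*(b*w + w)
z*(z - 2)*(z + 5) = z^3 + 3*z^2 - 10*z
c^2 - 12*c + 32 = (c - 8)*(c - 4)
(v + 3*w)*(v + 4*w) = v^2 + 7*v*w + 12*w^2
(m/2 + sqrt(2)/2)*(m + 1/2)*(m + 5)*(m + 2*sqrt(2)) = m^4/2 + 3*sqrt(2)*m^3/2 + 11*m^3/4 + 13*m^2/4 + 33*sqrt(2)*m^2/4 + 15*sqrt(2)*m/4 + 11*m + 5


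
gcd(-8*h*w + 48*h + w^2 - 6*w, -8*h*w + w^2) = -8*h + w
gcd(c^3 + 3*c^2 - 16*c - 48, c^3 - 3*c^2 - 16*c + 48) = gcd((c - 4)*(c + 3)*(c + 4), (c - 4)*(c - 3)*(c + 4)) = c^2 - 16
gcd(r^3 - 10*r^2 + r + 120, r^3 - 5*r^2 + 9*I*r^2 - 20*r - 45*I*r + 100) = r - 5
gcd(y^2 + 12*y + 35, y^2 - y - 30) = y + 5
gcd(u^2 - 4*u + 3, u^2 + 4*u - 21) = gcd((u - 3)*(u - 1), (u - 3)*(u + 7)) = u - 3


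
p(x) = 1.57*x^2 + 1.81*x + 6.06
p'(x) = 3.14*x + 1.81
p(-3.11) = 15.62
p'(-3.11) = -7.96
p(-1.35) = 6.48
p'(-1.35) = -2.43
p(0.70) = 8.10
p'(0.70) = 4.01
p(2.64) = 21.78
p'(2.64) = 10.10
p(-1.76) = 7.74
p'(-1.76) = -3.72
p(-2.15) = 9.43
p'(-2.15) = -4.94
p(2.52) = 20.59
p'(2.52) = 9.72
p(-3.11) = 15.62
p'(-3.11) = -7.96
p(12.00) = 253.86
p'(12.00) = 39.49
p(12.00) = 253.86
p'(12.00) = 39.49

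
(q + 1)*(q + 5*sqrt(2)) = q^2 + q + 5*sqrt(2)*q + 5*sqrt(2)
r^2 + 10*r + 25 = (r + 5)^2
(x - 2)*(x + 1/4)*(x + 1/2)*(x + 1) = x^4 - x^3/4 - 21*x^2/8 - 13*x/8 - 1/4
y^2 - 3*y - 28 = (y - 7)*(y + 4)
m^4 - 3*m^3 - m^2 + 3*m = m*(m - 3)*(m - 1)*(m + 1)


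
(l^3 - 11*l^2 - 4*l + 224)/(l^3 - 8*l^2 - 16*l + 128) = (l - 7)/(l - 4)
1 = 1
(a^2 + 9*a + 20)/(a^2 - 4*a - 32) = (a + 5)/(a - 8)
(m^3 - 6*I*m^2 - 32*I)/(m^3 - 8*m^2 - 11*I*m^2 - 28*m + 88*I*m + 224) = (m^2 - 2*I*m + 8)/(m^2 - m*(8 + 7*I) + 56*I)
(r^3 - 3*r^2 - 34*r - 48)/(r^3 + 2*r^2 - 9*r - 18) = (r - 8)/(r - 3)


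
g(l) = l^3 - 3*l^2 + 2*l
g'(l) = 3*l^2 - 6*l + 2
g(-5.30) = -243.75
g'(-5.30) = 118.07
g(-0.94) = -5.36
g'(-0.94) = 10.29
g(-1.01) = -6.11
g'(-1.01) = 11.12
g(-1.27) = -9.43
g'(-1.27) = 14.46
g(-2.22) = -30.17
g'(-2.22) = 30.11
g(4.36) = 34.57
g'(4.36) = 32.87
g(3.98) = 23.48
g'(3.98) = 25.64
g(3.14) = 7.66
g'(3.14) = 12.74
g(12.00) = 1320.00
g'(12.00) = 362.00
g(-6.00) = -336.00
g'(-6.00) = 146.00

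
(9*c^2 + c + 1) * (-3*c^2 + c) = -27*c^4 + 6*c^3 - 2*c^2 + c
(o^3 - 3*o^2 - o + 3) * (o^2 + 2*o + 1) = o^5 - o^4 - 6*o^3 - 2*o^2 + 5*o + 3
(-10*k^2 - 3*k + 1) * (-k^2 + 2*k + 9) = 10*k^4 - 17*k^3 - 97*k^2 - 25*k + 9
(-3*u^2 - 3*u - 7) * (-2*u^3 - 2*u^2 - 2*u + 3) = 6*u^5 + 12*u^4 + 26*u^3 + 11*u^2 + 5*u - 21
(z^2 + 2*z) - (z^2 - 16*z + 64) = 18*z - 64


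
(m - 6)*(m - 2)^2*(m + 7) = m^4 - 3*m^3 - 42*m^2 + 172*m - 168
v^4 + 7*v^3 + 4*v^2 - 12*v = v*(v - 1)*(v + 2)*(v + 6)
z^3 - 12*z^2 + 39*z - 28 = (z - 7)*(z - 4)*(z - 1)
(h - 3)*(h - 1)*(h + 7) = h^3 + 3*h^2 - 25*h + 21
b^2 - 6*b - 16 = (b - 8)*(b + 2)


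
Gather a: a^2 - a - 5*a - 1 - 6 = a^2 - 6*a - 7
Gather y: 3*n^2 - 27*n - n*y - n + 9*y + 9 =3*n^2 - 28*n + y*(9 - n) + 9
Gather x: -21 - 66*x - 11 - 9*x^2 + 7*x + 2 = -9*x^2 - 59*x - 30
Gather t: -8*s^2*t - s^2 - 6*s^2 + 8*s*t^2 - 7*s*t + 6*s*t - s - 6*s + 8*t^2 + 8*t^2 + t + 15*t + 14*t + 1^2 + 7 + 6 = -7*s^2 - 7*s + t^2*(8*s + 16) + t*(-8*s^2 - s + 30) + 14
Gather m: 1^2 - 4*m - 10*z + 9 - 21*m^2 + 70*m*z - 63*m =-21*m^2 + m*(70*z - 67) - 10*z + 10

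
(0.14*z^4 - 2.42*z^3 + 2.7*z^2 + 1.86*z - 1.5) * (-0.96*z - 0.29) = -0.1344*z^5 + 2.2826*z^4 - 1.8902*z^3 - 2.5686*z^2 + 0.9006*z + 0.435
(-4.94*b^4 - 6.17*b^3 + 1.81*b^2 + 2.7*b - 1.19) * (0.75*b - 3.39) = -3.705*b^5 + 12.1191*b^4 + 22.2738*b^3 - 4.1109*b^2 - 10.0455*b + 4.0341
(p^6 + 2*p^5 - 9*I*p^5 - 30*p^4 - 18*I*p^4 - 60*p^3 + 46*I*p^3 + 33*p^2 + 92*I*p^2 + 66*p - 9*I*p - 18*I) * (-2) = -2*p^6 - 4*p^5 + 18*I*p^5 + 60*p^4 + 36*I*p^4 + 120*p^3 - 92*I*p^3 - 66*p^2 - 184*I*p^2 - 132*p + 18*I*p + 36*I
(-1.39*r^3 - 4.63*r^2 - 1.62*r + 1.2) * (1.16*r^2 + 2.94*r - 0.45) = -1.6124*r^5 - 9.4574*r^4 - 14.8659*r^3 - 1.2873*r^2 + 4.257*r - 0.54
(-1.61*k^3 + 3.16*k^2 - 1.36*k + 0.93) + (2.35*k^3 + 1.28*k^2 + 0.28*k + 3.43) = 0.74*k^3 + 4.44*k^2 - 1.08*k + 4.36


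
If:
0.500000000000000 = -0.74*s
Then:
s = -0.68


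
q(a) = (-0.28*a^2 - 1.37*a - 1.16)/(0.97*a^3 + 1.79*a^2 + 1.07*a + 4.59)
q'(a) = (-0.56*a - 1.37)/(0.97*a^3 + 1.79*a^2 + 1.07*a + 4.59) + (-2.91*a^2 - 3.58*a - 1.07)*(-0.28*a^2 - 1.37*a - 1.16)/(0.97*a^3 + 1.79*a^2 + 1.07*a + 4.59)^2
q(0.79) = -0.34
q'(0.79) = 0.02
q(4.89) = -0.09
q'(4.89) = 0.02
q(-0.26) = -0.19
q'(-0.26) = -0.26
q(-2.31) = -1.78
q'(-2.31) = -51.47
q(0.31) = -0.31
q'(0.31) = -0.15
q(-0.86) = -0.04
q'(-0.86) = -0.20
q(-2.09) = 0.36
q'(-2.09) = -1.90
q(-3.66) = -0.00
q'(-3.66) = -0.03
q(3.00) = -0.16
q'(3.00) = 0.06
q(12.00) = -0.03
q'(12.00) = 0.00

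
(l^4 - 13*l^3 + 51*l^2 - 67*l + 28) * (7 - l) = -l^5 + 20*l^4 - 142*l^3 + 424*l^2 - 497*l + 196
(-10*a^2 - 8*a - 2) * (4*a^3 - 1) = -40*a^5 - 32*a^4 - 8*a^3 + 10*a^2 + 8*a + 2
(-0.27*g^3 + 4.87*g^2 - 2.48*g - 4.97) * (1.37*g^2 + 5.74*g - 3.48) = -0.3699*g^5 + 5.1221*g^4 + 25.4958*g^3 - 37.9917*g^2 - 19.8974*g + 17.2956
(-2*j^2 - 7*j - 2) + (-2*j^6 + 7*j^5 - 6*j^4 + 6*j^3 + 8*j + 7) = -2*j^6 + 7*j^5 - 6*j^4 + 6*j^3 - 2*j^2 + j + 5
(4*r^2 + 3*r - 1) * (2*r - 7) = 8*r^3 - 22*r^2 - 23*r + 7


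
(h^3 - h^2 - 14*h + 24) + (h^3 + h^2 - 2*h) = 2*h^3 - 16*h + 24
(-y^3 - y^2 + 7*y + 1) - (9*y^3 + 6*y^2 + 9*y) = -10*y^3 - 7*y^2 - 2*y + 1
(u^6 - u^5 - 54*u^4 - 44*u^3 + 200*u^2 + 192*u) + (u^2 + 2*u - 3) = u^6 - u^5 - 54*u^4 - 44*u^3 + 201*u^2 + 194*u - 3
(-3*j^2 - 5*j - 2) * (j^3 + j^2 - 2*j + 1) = -3*j^5 - 8*j^4 - j^3 + 5*j^2 - j - 2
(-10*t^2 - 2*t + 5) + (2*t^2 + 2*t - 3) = 2 - 8*t^2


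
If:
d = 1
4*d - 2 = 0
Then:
No Solution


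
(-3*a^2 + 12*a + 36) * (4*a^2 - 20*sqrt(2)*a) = -12*a^4 + 48*a^3 + 60*sqrt(2)*a^3 - 240*sqrt(2)*a^2 + 144*a^2 - 720*sqrt(2)*a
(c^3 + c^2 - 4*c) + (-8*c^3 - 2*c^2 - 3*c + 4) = -7*c^3 - c^2 - 7*c + 4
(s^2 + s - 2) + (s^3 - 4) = s^3 + s^2 + s - 6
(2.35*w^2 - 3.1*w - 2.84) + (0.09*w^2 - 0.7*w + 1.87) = 2.44*w^2 - 3.8*w - 0.97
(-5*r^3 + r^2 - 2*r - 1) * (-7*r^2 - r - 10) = 35*r^5 - 2*r^4 + 63*r^3 - r^2 + 21*r + 10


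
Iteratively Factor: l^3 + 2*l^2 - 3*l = (l + 3)*(l^2 - l) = l*(l + 3)*(l - 1)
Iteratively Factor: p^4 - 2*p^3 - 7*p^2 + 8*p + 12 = (p - 2)*(p^3 - 7*p - 6) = (p - 2)*(p + 2)*(p^2 - 2*p - 3) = (p - 3)*(p - 2)*(p + 2)*(p + 1)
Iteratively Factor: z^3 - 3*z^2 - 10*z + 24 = (z - 2)*(z^2 - z - 12) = (z - 2)*(z + 3)*(z - 4)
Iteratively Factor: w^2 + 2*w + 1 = (w + 1)*(w + 1)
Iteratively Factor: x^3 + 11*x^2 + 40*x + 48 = (x + 3)*(x^2 + 8*x + 16) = (x + 3)*(x + 4)*(x + 4)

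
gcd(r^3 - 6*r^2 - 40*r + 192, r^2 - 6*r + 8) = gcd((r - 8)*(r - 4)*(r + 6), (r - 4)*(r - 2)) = r - 4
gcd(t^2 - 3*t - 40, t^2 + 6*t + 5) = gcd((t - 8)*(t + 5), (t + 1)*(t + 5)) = t + 5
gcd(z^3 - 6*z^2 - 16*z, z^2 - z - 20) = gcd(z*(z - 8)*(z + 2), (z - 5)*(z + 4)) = 1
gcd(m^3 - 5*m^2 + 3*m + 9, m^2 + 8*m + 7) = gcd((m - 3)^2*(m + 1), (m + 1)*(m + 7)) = m + 1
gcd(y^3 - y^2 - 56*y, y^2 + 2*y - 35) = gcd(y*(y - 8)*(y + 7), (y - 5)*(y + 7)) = y + 7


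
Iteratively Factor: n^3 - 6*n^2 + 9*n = (n - 3)*(n^2 - 3*n) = (n - 3)^2*(n)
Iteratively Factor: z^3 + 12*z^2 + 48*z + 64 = (z + 4)*(z^2 + 8*z + 16) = (z + 4)^2*(z + 4)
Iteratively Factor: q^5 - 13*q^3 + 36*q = (q + 2)*(q^4 - 2*q^3 - 9*q^2 + 18*q) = q*(q + 2)*(q^3 - 2*q^2 - 9*q + 18) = q*(q - 2)*(q + 2)*(q^2 - 9) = q*(q - 2)*(q + 2)*(q + 3)*(q - 3)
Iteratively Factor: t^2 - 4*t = (t)*(t - 4)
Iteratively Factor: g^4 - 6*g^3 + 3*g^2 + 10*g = (g + 1)*(g^3 - 7*g^2 + 10*g) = g*(g + 1)*(g^2 - 7*g + 10) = g*(g - 2)*(g + 1)*(g - 5)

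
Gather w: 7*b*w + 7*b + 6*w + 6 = 7*b + w*(7*b + 6) + 6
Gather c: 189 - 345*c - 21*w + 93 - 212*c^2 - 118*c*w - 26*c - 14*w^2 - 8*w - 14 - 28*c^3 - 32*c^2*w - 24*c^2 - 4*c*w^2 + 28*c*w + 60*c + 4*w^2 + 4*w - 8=-28*c^3 + c^2*(-32*w - 236) + c*(-4*w^2 - 90*w - 311) - 10*w^2 - 25*w + 260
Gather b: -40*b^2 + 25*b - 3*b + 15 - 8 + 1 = -40*b^2 + 22*b + 8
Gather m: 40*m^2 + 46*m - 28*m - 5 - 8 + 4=40*m^2 + 18*m - 9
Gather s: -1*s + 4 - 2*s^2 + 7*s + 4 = -2*s^2 + 6*s + 8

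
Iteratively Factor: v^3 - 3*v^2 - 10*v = (v + 2)*(v^2 - 5*v) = v*(v + 2)*(v - 5)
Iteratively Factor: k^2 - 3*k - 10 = (k - 5)*(k + 2)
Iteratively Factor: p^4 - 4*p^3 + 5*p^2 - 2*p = (p)*(p^3 - 4*p^2 + 5*p - 2) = p*(p - 1)*(p^2 - 3*p + 2) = p*(p - 2)*(p - 1)*(p - 1)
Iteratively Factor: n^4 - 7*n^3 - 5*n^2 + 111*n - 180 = (n + 4)*(n^3 - 11*n^2 + 39*n - 45) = (n - 3)*(n + 4)*(n^2 - 8*n + 15) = (n - 5)*(n - 3)*(n + 4)*(n - 3)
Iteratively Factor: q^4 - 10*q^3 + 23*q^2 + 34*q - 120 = (q - 4)*(q^3 - 6*q^2 - q + 30) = (q - 4)*(q - 3)*(q^2 - 3*q - 10) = (q - 4)*(q - 3)*(q + 2)*(q - 5)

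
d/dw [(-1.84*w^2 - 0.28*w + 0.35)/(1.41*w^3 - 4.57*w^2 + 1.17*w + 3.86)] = (2.5944*w^4 + 0.7896*w^3 - 4.9129*w^2 - 11.0058*w - 1.4903)/(1.9881*w^6 - 12.8874*w^5 + 24.1843*w^4 + 0.1914*w^3 - 33.9115*w^2 + 9.0324*w + 14.8996)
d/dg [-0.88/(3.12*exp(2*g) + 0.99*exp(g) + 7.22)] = (5.4912*exp(g) + 0.8712)*exp(g)/(3.12*exp(2*g) + 0.99*exp(g) + 7.22)^2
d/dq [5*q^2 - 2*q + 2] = 10*q - 2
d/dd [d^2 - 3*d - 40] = 2*d - 3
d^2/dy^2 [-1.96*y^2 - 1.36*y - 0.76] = -3.92000000000000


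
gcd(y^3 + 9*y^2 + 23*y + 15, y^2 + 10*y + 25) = y + 5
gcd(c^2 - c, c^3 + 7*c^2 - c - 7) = c - 1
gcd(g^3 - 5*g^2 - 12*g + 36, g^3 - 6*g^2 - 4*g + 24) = g^2 - 8*g + 12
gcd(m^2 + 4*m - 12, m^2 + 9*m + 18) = m + 6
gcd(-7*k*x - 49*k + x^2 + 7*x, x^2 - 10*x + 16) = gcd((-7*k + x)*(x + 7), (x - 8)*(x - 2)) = 1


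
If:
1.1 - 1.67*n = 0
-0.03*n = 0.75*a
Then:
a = -0.03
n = 0.66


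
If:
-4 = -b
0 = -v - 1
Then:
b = 4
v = -1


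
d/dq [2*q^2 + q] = 4*q + 1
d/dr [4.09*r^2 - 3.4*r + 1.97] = 8.18*r - 3.4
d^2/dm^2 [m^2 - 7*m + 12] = 2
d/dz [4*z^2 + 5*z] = 8*z + 5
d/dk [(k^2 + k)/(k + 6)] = (k^2 + 12*k + 6)/(k^2 + 12*k + 36)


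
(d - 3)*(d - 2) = d^2 - 5*d + 6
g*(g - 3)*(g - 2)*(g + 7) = g^4 + 2*g^3 - 29*g^2 + 42*g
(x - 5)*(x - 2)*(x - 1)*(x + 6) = x^4 - 2*x^3 - 31*x^2 + 92*x - 60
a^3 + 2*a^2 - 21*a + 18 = (a - 3)*(a - 1)*(a + 6)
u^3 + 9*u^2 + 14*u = u*(u + 2)*(u + 7)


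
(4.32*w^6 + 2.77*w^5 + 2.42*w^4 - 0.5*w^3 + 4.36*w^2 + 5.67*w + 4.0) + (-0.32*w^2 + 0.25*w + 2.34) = 4.32*w^6 + 2.77*w^5 + 2.42*w^4 - 0.5*w^3 + 4.04*w^2 + 5.92*w + 6.34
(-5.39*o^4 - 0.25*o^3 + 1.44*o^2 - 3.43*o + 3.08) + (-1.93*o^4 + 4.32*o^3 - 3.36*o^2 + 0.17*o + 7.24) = -7.32*o^4 + 4.07*o^3 - 1.92*o^2 - 3.26*o + 10.32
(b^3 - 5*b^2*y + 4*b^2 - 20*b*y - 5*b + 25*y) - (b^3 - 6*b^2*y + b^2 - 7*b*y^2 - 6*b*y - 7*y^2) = b^2*y + 3*b^2 + 7*b*y^2 - 14*b*y - 5*b + 7*y^2 + 25*y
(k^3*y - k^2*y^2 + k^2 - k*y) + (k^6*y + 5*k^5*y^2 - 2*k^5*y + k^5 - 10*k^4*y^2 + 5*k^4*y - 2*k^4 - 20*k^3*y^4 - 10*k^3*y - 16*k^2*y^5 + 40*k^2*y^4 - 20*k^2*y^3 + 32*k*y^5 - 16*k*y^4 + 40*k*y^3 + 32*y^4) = k^6*y + 5*k^5*y^2 - 2*k^5*y + k^5 - 10*k^4*y^2 + 5*k^4*y - 2*k^4 - 20*k^3*y^4 - 9*k^3*y - 16*k^2*y^5 + 40*k^2*y^4 - 20*k^2*y^3 - k^2*y^2 + k^2 + 32*k*y^5 - 16*k*y^4 + 40*k*y^3 - k*y + 32*y^4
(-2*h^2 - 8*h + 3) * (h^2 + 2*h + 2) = -2*h^4 - 12*h^3 - 17*h^2 - 10*h + 6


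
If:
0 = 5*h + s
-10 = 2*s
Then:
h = 1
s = -5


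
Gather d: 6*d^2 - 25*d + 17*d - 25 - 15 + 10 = 6*d^2 - 8*d - 30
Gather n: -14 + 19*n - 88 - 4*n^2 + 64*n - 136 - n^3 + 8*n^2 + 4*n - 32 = -n^3 + 4*n^2 + 87*n - 270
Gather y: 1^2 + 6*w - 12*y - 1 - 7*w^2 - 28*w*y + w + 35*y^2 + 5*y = -7*w^2 + 7*w + 35*y^2 + y*(-28*w - 7)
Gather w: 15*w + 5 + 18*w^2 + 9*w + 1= 18*w^2 + 24*w + 6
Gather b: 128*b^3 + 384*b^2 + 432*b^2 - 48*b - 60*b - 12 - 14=128*b^3 + 816*b^2 - 108*b - 26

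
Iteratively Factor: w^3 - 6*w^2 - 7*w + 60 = (w + 3)*(w^2 - 9*w + 20) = (w - 4)*(w + 3)*(w - 5)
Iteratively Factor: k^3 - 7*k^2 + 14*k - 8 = (k - 2)*(k^2 - 5*k + 4) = (k - 4)*(k - 2)*(k - 1)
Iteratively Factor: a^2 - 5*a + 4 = (a - 4)*(a - 1)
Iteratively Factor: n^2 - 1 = (n + 1)*(n - 1)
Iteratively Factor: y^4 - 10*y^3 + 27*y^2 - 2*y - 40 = (y - 4)*(y^3 - 6*y^2 + 3*y + 10) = (y - 4)*(y - 2)*(y^2 - 4*y - 5) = (y - 5)*(y - 4)*(y - 2)*(y + 1)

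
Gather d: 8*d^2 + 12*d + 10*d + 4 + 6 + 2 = 8*d^2 + 22*d + 12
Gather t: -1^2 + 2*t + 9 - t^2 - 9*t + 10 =-t^2 - 7*t + 18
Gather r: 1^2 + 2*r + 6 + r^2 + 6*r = r^2 + 8*r + 7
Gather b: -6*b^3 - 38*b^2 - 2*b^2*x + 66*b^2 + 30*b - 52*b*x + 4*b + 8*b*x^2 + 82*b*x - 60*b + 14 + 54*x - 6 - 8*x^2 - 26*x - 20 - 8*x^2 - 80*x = -6*b^3 + b^2*(28 - 2*x) + b*(8*x^2 + 30*x - 26) - 16*x^2 - 52*x - 12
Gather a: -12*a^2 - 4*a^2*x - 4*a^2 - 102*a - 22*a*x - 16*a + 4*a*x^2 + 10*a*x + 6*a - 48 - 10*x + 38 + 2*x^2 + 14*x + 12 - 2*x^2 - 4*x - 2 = a^2*(-4*x - 16) + a*(4*x^2 - 12*x - 112)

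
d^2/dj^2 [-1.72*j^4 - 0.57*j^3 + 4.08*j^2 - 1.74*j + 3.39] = -20.64*j^2 - 3.42*j + 8.16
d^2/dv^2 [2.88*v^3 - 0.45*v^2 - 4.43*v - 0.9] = 17.28*v - 0.9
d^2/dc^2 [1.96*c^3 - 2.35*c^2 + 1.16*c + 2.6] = 11.76*c - 4.7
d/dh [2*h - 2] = 2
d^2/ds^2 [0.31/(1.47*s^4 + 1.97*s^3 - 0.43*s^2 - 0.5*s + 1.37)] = ((-5.4684*s^2 - 3.6642*s + 0.2666)*(1.47*s^4 + 1.97*s^3 - 0.43*s^2 - 0.5*s + 1.37) + 0.31*(5.88*s^3 + 5.91*s^2 - 0.86*s - 0.5)*(11.76*s^3 + 11.82*s^2 - 1.72*s - 1.0))/(1.47*s^4 + 1.97*s^3 - 0.43*s^2 - 0.5*s + 1.37)^3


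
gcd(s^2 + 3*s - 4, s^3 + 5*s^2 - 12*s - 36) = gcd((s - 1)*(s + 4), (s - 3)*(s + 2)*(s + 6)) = 1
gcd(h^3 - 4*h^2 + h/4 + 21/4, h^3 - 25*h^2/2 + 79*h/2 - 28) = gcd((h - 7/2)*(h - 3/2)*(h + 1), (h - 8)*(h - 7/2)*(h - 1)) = h - 7/2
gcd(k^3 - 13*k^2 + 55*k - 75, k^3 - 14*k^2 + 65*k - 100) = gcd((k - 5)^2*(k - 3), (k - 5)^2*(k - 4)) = k^2 - 10*k + 25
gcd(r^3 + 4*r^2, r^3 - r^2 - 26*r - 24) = r + 4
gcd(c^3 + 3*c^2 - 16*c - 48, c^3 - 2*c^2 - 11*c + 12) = c^2 - c - 12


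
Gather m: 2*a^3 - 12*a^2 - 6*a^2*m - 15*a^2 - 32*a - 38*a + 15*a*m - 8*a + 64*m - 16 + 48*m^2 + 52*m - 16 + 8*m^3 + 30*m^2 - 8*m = 2*a^3 - 27*a^2 - 78*a + 8*m^3 + 78*m^2 + m*(-6*a^2 + 15*a + 108) - 32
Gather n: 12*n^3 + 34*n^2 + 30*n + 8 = 12*n^3 + 34*n^2 + 30*n + 8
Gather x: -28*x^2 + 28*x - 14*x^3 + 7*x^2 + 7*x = -14*x^3 - 21*x^2 + 35*x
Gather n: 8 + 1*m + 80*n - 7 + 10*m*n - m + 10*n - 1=n*(10*m + 90)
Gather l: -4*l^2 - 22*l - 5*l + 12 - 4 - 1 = -4*l^2 - 27*l + 7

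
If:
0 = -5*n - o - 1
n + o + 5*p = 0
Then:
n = 5*p/4 - 1/4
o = 1/4 - 25*p/4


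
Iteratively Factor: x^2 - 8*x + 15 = (x - 3)*(x - 5)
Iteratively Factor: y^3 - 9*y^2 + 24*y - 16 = (y - 4)*(y^2 - 5*y + 4) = (y - 4)^2*(y - 1)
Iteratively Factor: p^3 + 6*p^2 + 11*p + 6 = (p + 3)*(p^2 + 3*p + 2) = (p + 2)*(p + 3)*(p + 1)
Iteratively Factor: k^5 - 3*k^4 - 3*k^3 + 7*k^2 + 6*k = (k - 3)*(k^4 - 3*k^2 - 2*k) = (k - 3)*(k + 1)*(k^3 - k^2 - 2*k) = (k - 3)*(k - 2)*(k + 1)*(k^2 + k) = (k - 3)*(k - 2)*(k + 1)^2*(k)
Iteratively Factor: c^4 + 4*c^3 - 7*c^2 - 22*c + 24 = (c + 4)*(c^3 - 7*c + 6) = (c - 1)*(c + 4)*(c^2 + c - 6) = (c - 2)*(c - 1)*(c + 4)*(c + 3)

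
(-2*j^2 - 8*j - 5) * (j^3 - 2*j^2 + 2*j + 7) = -2*j^5 - 4*j^4 + 7*j^3 - 20*j^2 - 66*j - 35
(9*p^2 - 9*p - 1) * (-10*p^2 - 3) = -90*p^4 + 90*p^3 - 17*p^2 + 27*p + 3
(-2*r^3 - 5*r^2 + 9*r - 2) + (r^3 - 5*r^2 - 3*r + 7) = -r^3 - 10*r^2 + 6*r + 5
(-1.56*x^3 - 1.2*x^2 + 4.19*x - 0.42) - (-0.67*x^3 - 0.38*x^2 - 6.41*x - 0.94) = -0.89*x^3 - 0.82*x^2 + 10.6*x + 0.52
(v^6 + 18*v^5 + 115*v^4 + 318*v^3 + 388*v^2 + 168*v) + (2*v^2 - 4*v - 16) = v^6 + 18*v^5 + 115*v^4 + 318*v^3 + 390*v^2 + 164*v - 16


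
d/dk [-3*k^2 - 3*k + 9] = -6*k - 3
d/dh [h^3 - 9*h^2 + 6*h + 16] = 3*h^2 - 18*h + 6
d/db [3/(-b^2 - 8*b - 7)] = 6*(b + 4)/(b^2 + 8*b + 7)^2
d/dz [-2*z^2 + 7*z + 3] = 7 - 4*z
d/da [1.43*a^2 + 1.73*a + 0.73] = 2.86*a + 1.73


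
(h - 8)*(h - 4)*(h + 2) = h^3 - 10*h^2 + 8*h + 64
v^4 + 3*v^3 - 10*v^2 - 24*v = v*(v - 3)*(v + 2)*(v + 4)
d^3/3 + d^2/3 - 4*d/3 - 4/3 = (d/3 + 1/3)*(d - 2)*(d + 2)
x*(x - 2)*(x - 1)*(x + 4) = x^4 + x^3 - 10*x^2 + 8*x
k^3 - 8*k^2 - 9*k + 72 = (k - 8)*(k - 3)*(k + 3)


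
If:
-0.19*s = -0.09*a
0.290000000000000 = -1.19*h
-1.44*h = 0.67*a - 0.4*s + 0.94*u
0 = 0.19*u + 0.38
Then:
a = 4.64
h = -0.24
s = 2.20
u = -2.00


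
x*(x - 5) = x^2 - 5*x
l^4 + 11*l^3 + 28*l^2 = l^2*(l + 4)*(l + 7)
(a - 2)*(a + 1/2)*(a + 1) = a^3 - a^2/2 - 5*a/2 - 1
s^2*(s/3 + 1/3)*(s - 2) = s^4/3 - s^3/3 - 2*s^2/3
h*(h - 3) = h^2 - 3*h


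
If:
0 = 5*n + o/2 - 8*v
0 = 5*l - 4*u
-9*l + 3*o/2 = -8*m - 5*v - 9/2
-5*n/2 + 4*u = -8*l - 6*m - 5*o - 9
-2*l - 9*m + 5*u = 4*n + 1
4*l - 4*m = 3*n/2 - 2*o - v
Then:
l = 17591/77423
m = -182525/309692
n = 102005/77423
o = -79338/77423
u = 87955/309692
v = 117589/154846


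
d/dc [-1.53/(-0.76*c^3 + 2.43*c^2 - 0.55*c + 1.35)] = (-3.4884*c^2 + 7.4358*c - 0.8415)/(0.76*c^3 - 2.43*c^2 + 0.55*c - 1.35)^2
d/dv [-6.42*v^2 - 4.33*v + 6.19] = -12.84*v - 4.33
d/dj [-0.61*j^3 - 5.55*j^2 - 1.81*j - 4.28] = -1.83*j^2 - 11.1*j - 1.81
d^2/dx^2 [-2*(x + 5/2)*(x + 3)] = -4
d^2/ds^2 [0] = 0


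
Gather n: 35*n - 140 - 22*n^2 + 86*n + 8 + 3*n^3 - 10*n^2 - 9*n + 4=3*n^3 - 32*n^2 + 112*n - 128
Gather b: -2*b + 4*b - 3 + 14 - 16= 2*b - 5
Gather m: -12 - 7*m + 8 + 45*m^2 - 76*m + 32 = 45*m^2 - 83*m + 28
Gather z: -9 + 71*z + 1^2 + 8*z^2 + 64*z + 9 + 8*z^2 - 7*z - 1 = 16*z^2 + 128*z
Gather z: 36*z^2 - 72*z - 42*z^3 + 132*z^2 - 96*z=-42*z^3 + 168*z^2 - 168*z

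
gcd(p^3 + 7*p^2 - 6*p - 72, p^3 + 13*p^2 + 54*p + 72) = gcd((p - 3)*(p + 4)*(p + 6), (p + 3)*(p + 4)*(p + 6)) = p^2 + 10*p + 24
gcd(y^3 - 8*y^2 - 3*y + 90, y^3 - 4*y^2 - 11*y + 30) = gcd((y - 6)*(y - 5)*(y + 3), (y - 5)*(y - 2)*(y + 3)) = y^2 - 2*y - 15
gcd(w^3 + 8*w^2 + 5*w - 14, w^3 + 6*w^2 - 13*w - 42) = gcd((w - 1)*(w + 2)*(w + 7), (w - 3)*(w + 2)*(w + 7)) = w^2 + 9*w + 14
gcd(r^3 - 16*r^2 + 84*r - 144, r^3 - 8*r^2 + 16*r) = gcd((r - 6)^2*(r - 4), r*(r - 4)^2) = r - 4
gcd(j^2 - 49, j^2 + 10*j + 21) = j + 7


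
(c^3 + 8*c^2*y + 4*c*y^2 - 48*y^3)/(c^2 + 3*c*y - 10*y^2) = (c^2 + 10*c*y + 24*y^2)/(c + 5*y)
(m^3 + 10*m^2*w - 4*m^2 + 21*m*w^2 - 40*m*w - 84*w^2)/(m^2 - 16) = (m^2 + 10*m*w + 21*w^2)/(m + 4)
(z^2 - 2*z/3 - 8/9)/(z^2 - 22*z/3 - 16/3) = (z - 4/3)/(z - 8)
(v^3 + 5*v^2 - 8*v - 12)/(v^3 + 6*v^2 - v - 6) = (v - 2)/(v - 1)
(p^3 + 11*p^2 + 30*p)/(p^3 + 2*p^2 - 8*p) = (p^2 + 11*p + 30)/(p^2 + 2*p - 8)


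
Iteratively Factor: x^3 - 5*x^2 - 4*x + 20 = (x + 2)*(x^2 - 7*x + 10) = (x - 5)*(x + 2)*(x - 2)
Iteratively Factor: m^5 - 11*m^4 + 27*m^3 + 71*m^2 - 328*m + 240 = (m - 4)*(m^4 - 7*m^3 - m^2 + 67*m - 60) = (m - 4)^2*(m^3 - 3*m^2 - 13*m + 15) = (m - 4)^2*(m - 1)*(m^2 - 2*m - 15) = (m - 5)*(m - 4)^2*(m - 1)*(m + 3)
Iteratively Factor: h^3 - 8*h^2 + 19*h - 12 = (h - 4)*(h^2 - 4*h + 3) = (h - 4)*(h - 1)*(h - 3)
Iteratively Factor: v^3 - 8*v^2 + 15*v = (v - 3)*(v^2 - 5*v) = v*(v - 3)*(v - 5)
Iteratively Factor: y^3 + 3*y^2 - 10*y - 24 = (y + 2)*(y^2 + y - 12) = (y - 3)*(y + 2)*(y + 4)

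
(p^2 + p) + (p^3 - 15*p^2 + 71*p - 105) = p^3 - 14*p^2 + 72*p - 105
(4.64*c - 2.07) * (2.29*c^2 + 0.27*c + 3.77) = 10.6256*c^3 - 3.4875*c^2 + 16.9339*c - 7.8039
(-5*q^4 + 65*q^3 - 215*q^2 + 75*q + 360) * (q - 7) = -5*q^5 + 100*q^4 - 670*q^3 + 1580*q^2 - 165*q - 2520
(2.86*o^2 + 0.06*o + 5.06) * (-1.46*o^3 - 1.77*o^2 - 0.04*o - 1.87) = -4.1756*o^5 - 5.1498*o^4 - 7.6082*o^3 - 14.3068*o^2 - 0.3146*o - 9.4622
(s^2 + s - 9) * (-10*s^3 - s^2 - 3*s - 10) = -10*s^5 - 11*s^4 + 86*s^3 - 4*s^2 + 17*s + 90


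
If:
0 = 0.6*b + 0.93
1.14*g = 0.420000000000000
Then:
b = -1.55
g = 0.37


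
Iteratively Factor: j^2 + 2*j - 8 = (j + 4)*(j - 2)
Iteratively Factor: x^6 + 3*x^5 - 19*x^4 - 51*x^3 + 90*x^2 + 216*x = (x + 3)*(x^5 - 19*x^3 + 6*x^2 + 72*x) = x*(x + 3)*(x^4 - 19*x^2 + 6*x + 72) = x*(x + 3)*(x + 4)*(x^3 - 4*x^2 - 3*x + 18) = x*(x + 2)*(x + 3)*(x + 4)*(x^2 - 6*x + 9) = x*(x - 3)*(x + 2)*(x + 3)*(x + 4)*(x - 3)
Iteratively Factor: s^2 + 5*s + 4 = (s + 4)*(s + 1)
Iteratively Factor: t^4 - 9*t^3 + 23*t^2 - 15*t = (t - 1)*(t^3 - 8*t^2 + 15*t) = (t - 5)*(t - 1)*(t^2 - 3*t) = t*(t - 5)*(t - 1)*(t - 3)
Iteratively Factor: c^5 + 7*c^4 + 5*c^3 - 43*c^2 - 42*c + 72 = (c + 3)*(c^4 + 4*c^3 - 7*c^2 - 22*c + 24) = (c + 3)*(c + 4)*(c^3 - 7*c + 6) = (c - 2)*(c + 3)*(c + 4)*(c^2 + 2*c - 3) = (c - 2)*(c - 1)*(c + 3)*(c + 4)*(c + 3)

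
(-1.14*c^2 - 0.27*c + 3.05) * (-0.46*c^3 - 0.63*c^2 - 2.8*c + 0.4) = 0.5244*c^5 + 0.8424*c^4 + 1.9591*c^3 - 1.6215*c^2 - 8.648*c + 1.22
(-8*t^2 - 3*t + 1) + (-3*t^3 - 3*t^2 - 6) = -3*t^3 - 11*t^2 - 3*t - 5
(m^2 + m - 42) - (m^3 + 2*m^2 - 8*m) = -m^3 - m^2 + 9*m - 42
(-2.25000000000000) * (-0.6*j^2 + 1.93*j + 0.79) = 1.35*j^2 - 4.3425*j - 1.7775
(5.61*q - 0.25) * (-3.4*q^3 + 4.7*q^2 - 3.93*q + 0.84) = -19.074*q^4 + 27.217*q^3 - 23.2223*q^2 + 5.6949*q - 0.21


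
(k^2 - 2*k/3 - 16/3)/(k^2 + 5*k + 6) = (k - 8/3)/(k + 3)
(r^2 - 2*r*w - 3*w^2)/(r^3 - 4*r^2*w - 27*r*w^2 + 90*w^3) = (r + w)/(r^2 - r*w - 30*w^2)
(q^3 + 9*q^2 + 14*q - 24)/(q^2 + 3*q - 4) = q + 6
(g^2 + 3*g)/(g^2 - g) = (g + 3)/(g - 1)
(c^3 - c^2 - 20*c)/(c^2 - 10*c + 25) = c*(c + 4)/(c - 5)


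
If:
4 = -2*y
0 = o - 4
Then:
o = 4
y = -2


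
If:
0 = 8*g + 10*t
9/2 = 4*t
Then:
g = -45/32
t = 9/8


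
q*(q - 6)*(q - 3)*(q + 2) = q^4 - 7*q^3 + 36*q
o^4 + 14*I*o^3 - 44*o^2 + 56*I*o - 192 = (o - 2*I)*(o + 2*I)*(o + 6*I)*(o + 8*I)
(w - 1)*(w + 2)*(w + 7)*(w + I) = w^4 + 8*w^3 + I*w^3 + 5*w^2 + 8*I*w^2 - 14*w + 5*I*w - 14*I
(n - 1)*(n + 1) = n^2 - 1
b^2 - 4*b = b*(b - 4)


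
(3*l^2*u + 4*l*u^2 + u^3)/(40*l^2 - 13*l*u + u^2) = u*(3*l^2 + 4*l*u + u^2)/(40*l^2 - 13*l*u + u^2)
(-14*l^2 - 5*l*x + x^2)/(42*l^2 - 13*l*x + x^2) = (2*l + x)/(-6*l + x)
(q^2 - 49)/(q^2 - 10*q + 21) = (q + 7)/(q - 3)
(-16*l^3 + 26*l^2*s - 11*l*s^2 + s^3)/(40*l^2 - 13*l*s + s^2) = (2*l^2 - 3*l*s + s^2)/(-5*l + s)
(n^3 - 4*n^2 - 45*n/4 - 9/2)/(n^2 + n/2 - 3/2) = (n^2 - 11*n/2 - 3)/(n - 1)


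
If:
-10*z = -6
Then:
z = 3/5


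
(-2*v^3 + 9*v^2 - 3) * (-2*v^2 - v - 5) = 4*v^5 - 16*v^4 + v^3 - 39*v^2 + 3*v + 15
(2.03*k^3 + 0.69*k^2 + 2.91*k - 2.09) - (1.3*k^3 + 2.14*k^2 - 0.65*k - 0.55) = 0.73*k^3 - 1.45*k^2 + 3.56*k - 1.54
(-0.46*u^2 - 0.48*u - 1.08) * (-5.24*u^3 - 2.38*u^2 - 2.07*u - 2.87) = 2.4104*u^5 + 3.61*u^4 + 7.7538*u^3 + 4.8842*u^2 + 3.6132*u + 3.0996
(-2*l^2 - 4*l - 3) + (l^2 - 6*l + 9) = -l^2 - 10*l + 6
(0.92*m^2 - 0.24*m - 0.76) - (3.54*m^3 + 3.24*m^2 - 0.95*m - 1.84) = -3.54*m^3 - 2.32*m^2 + 0.71*m + 1.08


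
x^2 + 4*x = x*(x + 4)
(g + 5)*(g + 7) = g^2 + 12*g + 35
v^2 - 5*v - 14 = (v - 7)*(v + 2)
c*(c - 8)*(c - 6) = c^3 - 14*c^2 + 48*c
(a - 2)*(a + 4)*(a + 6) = a^3 + 8*a^2 + 4*a - 48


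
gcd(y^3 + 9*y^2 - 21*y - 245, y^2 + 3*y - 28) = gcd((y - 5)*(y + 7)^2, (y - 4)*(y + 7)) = y + 7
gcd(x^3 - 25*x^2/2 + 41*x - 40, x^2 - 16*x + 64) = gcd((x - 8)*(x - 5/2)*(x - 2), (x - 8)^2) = x - 8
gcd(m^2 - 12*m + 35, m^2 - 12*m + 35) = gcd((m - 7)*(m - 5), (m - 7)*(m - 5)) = m^2 - 12*m + 35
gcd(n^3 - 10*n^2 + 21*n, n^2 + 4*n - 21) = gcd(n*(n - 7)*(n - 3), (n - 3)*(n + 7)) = n - 3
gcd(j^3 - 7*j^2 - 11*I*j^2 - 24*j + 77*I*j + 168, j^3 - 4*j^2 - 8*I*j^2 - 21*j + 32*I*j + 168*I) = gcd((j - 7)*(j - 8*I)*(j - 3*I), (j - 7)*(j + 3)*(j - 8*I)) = j^2 + j*(-7 - 8*I) + 56*I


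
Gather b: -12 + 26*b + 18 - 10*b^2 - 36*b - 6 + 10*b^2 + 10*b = 0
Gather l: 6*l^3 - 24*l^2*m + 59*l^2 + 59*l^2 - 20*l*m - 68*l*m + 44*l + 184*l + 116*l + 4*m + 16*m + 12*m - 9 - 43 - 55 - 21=6*l^3 + l^2*(118 - 24*m) + l*(344 - 88*m) + 32*m - 128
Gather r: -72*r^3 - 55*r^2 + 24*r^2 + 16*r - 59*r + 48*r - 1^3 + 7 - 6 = -72*r^3 - 31*r^2 + 5*r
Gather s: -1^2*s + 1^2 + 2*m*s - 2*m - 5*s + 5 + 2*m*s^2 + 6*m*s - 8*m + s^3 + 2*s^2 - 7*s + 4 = -10*m + s^3 + s^2*(2*m + 2) + s*(8*m - 13) + 10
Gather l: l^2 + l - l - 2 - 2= l^2 - 4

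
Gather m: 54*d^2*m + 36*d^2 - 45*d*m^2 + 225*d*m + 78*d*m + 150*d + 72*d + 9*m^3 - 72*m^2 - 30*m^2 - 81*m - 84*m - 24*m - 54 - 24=36*d^2 + 222*d + 9*m^3 + m^2*(-45*d - 102) + m*(54*d^2 + 303*d - 189) - 78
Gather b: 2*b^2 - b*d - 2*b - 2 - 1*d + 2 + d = 2*b^2 + b*(-d - 2)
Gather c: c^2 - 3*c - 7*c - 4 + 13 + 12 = c^2 - 10*c + 21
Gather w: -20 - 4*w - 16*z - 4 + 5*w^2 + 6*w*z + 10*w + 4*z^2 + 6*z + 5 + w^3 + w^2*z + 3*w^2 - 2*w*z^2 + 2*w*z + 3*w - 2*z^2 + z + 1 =w^3 + w^2*(z + 8) + w*(-2*z^2 + 8*z + 9) + 2*z^2 - 9*z - 18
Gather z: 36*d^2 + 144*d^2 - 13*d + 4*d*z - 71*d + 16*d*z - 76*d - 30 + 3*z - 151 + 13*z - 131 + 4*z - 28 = 180*d^2 - 160*d + z*(20*d + 20) - 340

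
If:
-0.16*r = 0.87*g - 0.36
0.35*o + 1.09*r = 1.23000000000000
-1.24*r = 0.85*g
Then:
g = 0.47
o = 4.53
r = -0.32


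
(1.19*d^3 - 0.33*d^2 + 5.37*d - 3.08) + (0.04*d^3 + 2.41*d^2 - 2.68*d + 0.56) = 1.23*d^3 + 2.08*d^2 + 2.69*d - 2.52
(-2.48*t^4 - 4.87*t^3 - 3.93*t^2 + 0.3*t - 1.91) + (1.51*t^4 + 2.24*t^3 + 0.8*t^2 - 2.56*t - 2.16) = -0.97*t^4 - 2.63*t^3 - 3.13*t^2 - 2.26*t - 4.07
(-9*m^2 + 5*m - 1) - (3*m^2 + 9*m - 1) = -12*m^2 - 4*m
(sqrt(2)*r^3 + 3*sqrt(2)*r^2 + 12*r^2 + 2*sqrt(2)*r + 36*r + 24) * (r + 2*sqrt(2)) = sqrt(2)*r^4 + 3*sqrt(2)*r^3 + 16*r^3 + 26*sqrt(2)*r^2 + 48*r^2 + 32*r + 72*sqrt(2)*r + 48*sqrt(2)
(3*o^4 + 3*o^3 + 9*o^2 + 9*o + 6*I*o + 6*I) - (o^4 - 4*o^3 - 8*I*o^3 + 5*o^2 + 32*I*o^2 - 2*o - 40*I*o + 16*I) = 2*o^4 + 7*o^3 + 8*I*o^3 + 4*o^2 - 32*I*o^2 + 11*o + 46*I*o - 10*I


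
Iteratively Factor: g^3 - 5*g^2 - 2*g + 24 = (g + 2)*(g^2 - 7*g + 12) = (g - 3)*(g + 2)*(g - 4)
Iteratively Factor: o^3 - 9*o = (o + 3)*(o^2 - 3*o) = o*(o + 3)*(o - 3)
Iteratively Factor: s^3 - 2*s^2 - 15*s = (s)*(s^2 - 2*s - 15) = s*(s + 3)*(s - 5)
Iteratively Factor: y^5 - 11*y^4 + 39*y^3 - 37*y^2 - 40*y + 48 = (y - 1)*(y^4 - 10*y^3 + 29*y^2 - 8*y - 48) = (y - 3)*(y - 1)*(y^3 - 7*y^2 + 8*y + 16) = (y - 4)*(y - 3)*(y - 1)*(y^2 - 3*y - 4) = (y - 4)*(y - 3)*(y - 1)*(y + 1)*(y - 4)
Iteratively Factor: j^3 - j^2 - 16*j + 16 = (j + 4)*(j^2 - 5*j + 4) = (j - 4)*(j + 4)*(j - 1)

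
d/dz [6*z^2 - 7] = 12*z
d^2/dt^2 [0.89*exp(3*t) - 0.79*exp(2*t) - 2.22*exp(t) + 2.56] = (8.01*exp(2*t) - 3.16*exp(t) - 2.22)*exp(t)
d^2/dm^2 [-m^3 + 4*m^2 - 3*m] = 8 - 6*m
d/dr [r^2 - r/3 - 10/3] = 2*r - 1/3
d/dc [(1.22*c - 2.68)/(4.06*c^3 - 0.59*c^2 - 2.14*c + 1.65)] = (-9.9064*c^3 + 33.3622*c^2 - 3.1624*c - 3.7222)/(16.4836*c^6 - 4.7908*c^5 - 17.0287*c^4 + 15.9232*c^3 + 2.6326*c^2 - 7.062*c + 2.7225)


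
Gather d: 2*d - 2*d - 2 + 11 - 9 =0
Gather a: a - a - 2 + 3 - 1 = 0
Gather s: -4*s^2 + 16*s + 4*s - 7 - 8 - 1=-4*s^2 + 20*s - 16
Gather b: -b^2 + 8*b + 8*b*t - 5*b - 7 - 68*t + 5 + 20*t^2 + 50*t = -b^2 + b*(8*t + 3) + 20*t^2 - 18*t - 2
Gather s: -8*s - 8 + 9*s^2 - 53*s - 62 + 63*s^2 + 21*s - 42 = 72*s^2 - 40*s - 112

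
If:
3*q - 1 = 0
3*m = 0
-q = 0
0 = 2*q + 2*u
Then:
No Solution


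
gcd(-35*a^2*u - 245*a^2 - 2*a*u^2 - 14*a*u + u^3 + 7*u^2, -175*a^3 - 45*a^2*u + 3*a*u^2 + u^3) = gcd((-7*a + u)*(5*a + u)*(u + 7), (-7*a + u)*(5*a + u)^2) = -35*a^2 - 2*a*u + u^2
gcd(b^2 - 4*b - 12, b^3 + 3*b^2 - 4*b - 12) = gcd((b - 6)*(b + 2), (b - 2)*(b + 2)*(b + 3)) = b + 2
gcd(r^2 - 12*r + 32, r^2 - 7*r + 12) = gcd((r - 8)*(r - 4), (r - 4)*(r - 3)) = r - 4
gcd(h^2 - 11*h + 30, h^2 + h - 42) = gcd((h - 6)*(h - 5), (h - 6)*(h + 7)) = h - 6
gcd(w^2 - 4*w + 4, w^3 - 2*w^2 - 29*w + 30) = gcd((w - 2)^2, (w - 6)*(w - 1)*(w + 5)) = 1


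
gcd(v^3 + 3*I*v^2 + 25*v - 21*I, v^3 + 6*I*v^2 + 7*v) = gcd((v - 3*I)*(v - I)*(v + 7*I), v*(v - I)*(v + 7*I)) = v^2 + 6*I*v + 7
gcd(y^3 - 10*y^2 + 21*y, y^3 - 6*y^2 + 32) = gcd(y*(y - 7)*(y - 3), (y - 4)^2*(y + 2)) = 1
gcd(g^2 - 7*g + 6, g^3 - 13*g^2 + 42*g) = g - 6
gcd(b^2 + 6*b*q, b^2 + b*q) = b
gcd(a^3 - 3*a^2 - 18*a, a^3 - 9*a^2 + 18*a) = a^2 - 6*a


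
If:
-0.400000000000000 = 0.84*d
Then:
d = -0.48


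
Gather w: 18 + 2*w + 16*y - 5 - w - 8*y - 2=w + 8*y + 11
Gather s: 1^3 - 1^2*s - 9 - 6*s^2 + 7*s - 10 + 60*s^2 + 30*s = 54*s^2 + 36*s - 18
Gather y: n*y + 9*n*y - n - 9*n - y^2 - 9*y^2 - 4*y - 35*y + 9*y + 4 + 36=-10*n - 10*y^2 + y*(10*n - 30) + 40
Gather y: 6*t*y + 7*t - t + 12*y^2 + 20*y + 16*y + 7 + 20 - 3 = 6*t + 12*y^2 + y*(6*t + 36) + 24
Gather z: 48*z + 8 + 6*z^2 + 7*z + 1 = 6*z^2 + 55*z + 9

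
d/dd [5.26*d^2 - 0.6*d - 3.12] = 10.52*d - 0.6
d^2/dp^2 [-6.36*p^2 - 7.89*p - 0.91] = -12.7200000000000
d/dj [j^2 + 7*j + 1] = 2*j + 7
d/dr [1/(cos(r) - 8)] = sin(r)/(cos(r) - 8)^2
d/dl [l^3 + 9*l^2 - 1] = 3*l*(l + 6)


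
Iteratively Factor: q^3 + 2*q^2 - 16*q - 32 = (q + 2)*(q^2 - 16) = (q + 2)*(q + 4)*(q - 4)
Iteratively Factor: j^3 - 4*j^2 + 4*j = (j - 2)*(j^2 - 2*j) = j*(j - 2)*(j - 2)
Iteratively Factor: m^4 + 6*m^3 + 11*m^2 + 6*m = (m + 2)*(m^3 + 4*m^2 + 3*m) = m*(m + 2)*(m^2 + 4*m + 3) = m*(m + 2)*(m + 3)*(m + 1)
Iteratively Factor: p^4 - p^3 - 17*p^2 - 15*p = (p + 1)*(p^3 - 2*p^2 - 15*p) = (p + 1)*(p + 3)*(p^2 - 5*p) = p*(p + 1)*(p + 3)*(p - 5)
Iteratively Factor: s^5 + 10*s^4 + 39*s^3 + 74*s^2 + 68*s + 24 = (s + 2)*(s^4 + 8*s^3 + 23*s^2 + 28*s + 12) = (s + 2)^2*(s^3 + 6*s^2 + 11*s + 6) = (s + 2)^3*(s^2 + 4*s + 3) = (s + 1)*(s + 2)^3*(s + 3)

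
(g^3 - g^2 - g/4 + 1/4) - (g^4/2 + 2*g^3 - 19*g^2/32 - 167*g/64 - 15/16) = -g^4/2 - g^3 - 13*g^2/32 + 151*g/64 + 19/16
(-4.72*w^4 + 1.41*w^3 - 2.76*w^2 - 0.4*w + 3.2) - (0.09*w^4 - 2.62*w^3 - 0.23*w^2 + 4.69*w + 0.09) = -4.81*w^4 + 4.03*w^3 - 2.53*w^2 - 5.09*w + 3.11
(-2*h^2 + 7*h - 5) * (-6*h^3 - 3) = 12*h^5 - 42*h^4 + 30*h^3 + 6*h^2 - 21*h + 15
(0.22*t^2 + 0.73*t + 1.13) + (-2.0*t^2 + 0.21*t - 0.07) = -1.78*t^2 + 0.94*t + 1.06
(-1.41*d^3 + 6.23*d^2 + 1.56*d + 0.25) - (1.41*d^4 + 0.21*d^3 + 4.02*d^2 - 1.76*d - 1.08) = -1.41*d^4 - 1.62*d^3 + 2.21*d^2 + 3.32*d + 1.33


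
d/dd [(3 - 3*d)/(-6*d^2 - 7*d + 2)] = 3*(-6*d^2 + 12*d + 5)/(36*d^4 + 84*d^3 + 25*d^2 - 28*d + 4)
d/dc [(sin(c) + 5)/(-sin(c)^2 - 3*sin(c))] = (cos(c) + 10/tan(c) + 15*cos(c)/sin(c)^2)/(sin(c) + 3)^2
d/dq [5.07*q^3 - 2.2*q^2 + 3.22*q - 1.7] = 15.21*q^2 - 4.4*q + 3.22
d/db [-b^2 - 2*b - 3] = -2*b - 2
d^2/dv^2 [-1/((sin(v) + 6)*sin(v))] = 2*(2*sin(v) + 9 + 15/sin(v) - 18/sin(v)^2 - 36/sin(v)^3)/(sin(v) + 6)^3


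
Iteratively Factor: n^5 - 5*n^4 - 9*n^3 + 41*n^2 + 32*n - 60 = (n + 2)*(n^4 - 7*n^3 + 5*n^2 + 31*n - 30) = (n + 2)^2*(n^3 - 9*n^2 + 23*n - 15) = (n - 1)*(n + 2)^2*(n^2 - 8*n + 15) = (n - 3)*(n - 1)*(n + 2)^2*(n - 5)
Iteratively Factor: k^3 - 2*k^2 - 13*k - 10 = (k + 2)*(k^2 - 4*k - 5) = (k + 1)*(k + 2)*(k - 5)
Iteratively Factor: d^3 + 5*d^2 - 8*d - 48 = (d + 4)*(d^2 + d - 12) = (d - 3)*(d + 4)*(d + 4)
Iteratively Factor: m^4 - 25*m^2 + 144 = (m + 4)*(m^3 - 4*m^2 - 9*m + 36) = (m - 4)*(m + 4)*(m^2 - 9) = (m - 4)*(m - 3)*(m + 4)*(m + 3)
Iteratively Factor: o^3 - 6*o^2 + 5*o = (o - 5)*(o^2 - o) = (o - 5)*(o - 1)*(o)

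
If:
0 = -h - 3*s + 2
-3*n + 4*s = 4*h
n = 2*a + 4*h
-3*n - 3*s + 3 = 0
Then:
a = -6/19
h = 5/19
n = 8/19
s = 11/19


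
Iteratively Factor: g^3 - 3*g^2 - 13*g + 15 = (g - 5)*(g^2 + 2*g - 3) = (g - 5)*(g + 3)*(g - 1)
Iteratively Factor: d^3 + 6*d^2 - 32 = (d - 2)*(d^2 + 8*d + 16) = (d - 2)*(d + 4)*(d + 4)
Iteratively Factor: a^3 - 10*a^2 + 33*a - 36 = (a - 4)*(a^2 - 6*a + 9) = (a - 4)*(a - 3)*(a - 3)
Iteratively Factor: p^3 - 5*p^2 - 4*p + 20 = (p - 5)*(p^2 - 4) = (p - 5)*(p - 2)*(p + 2)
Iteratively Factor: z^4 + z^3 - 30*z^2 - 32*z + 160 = (z - 5)*(z^3 + 6*z^2 - 32) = (z - 5)*(z + 4)*(z^2 + 2*z - 8) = (z - 5)*(z + 4)^2*(z - 2)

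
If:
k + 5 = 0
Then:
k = -5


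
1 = 1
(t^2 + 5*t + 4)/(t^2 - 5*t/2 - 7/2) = 2*(t + 4)/(2*t - 7)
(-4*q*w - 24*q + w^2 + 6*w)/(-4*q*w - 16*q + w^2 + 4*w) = (w + 6)/(w + 4)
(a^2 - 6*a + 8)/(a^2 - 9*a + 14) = (a - 4)/(a - 7)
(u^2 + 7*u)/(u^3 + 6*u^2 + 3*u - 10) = u*(u + 7)/(u^3 + 6*u^2 + 3*u - 10)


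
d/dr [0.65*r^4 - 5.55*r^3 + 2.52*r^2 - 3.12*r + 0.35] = 2.6*r^3 - 16.65*r^2 + 5.04*r - 3.12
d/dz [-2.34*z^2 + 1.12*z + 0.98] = 1.12 - 4.68*z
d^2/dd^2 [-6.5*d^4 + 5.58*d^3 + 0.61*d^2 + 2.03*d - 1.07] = -78.0*d^2 + 33.48*d + 1.22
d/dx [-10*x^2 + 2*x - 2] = 2 - 20*x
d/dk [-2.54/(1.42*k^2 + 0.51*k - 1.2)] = (7.2136*k + 1.2954)/(1.42*k^2 + 0.51*k - 1.2)^2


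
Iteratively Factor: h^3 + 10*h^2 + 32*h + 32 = (h + 4)*(h^2 + 6*h + 8) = (h + 4)^2*(h + 2)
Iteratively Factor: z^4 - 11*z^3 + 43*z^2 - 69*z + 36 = (z - 3)*(z^3 - 8*z^2 + 19*z - 12) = (z - 3)^2*(z^2 - 5*z + 4) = (z - 4)*(z - 3)^2*(z - 1)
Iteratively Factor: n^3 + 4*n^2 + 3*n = (n + 1)*(n^2 + 3*n) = n*(n + 1)*(n + 3)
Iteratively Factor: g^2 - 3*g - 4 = (g - 4)*(g + 1)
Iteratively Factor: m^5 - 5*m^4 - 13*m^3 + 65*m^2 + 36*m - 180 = (m - 2)*(m^4 - 3*m^3 - 19*m^2 + 27*m + 90) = (m - 2)*(m + 3)*(m^3 - 6*m^2 - m + 30) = (m - 2)*(m + 2)*(m + 3)*(m^2 - 8*m + 15) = (m - 5)*(m - 2)*(m + 2)*(m + 3)*(m - 3)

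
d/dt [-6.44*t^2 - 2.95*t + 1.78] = -12.88*t - 2.95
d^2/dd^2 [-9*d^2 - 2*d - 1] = -18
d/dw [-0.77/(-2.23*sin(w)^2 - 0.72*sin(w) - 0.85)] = -(3.4342*sin(w) + 0.5544)*cos(w)/(2.23*sin(w)^2 + 0.72*sin(w) + 0.85)^2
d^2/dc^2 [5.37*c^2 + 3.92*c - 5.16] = 10.7400000000000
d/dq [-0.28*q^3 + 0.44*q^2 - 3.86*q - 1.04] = -0.84*q^2 + 0.88*q - 3.86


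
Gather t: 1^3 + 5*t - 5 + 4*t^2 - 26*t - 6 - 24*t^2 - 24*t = -20*t^2 - 45*t - 10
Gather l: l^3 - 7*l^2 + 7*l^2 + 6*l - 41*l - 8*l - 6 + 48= l^3 - 43*l + 42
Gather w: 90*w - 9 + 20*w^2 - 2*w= 20*w^2 + 88*w - 9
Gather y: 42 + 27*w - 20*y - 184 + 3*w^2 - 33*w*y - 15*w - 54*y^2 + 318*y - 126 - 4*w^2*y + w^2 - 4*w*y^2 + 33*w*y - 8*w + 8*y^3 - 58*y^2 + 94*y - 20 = 4*w^2 + 4*w + 8*y^3 + y^2*(-4*w - 112) + y*(392 - 4*w^2) - 288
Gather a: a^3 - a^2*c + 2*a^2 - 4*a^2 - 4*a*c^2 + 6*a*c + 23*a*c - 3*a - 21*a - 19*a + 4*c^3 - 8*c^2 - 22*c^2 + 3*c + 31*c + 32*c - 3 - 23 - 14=a^3 + a^2*(-c - 2) + a*(-4*c^2 + 29*c - 43) + 4*c^3 - 30*c^2 + 66*c - 40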